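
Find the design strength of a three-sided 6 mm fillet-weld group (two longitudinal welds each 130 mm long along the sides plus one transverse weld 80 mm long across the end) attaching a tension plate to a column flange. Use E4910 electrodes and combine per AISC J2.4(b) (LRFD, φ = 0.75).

φR_n ≈ 319 kN

E49XX → F_EXX = 490 MPa.
t_e = 0.707 × 6 = 4.242 mm.
R_nwl = 0.6 × 490 × 4.242 × 260 × 10⁻³ = 324.3 kN (longitudinal, 2 welds).
R_nwt = 0.6 × 490 × 4.242 × 80 × 10⁻³ = 99.77 kN (transverse, base value).
(i) R_nwl + R_nwt = 424 kN; (ii) 0.85 R_nwl + 1.5 R_nwt = 425.3 kN.
R_n = max = 425.3 kN [governs: (ii)]; φR_n = 319 kN.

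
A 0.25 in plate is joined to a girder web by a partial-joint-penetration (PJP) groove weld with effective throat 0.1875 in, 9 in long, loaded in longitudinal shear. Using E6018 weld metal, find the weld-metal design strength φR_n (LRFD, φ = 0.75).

φR_n ≈ 45.6 kips

E60XX → F_EXX = 60 ksi.
Effective throat (given) t_e = 0.1875 in.
A_we = 0.1875 × 9 = 1.688 in².
F_nw = 0.6 F_EXX = 36 ksi.
φR_n = 0.75 × 36 × 1.688 = 45.56 kips.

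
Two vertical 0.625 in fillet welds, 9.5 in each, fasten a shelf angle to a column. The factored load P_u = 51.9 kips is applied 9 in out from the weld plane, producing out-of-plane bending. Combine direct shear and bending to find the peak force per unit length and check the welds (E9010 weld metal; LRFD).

f_max ≈ 15.8 kip/in; adequate

E90XX → F_EXX = 90 ksi.
L_w = 2 × 9.5 = 19 in; section modulus (unit throat) S = 2 × L²/6 = 30.08 in².
Direct shear f_v = P/L_w = 51.9/19 = 2.732 kip/in.
Moment M = P × e = 51.9 × 9 = 467.1 kip·in; bending f_b = M/S = 15.53 kip/in.
f_max = √(f_v² + f_b²) = √(2.732² + 15.53²) = 15.77 kip/in.
φr_n = 0.75 × 0.6 × 90 × (0.707 × 0.625) = 17.9 kip/in → adequate.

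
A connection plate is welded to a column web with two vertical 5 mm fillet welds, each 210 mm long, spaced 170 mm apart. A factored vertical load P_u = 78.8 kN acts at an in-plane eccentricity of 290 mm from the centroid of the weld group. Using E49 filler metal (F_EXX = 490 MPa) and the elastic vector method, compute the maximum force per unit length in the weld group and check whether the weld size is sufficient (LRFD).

f_max ≈ 806 N/mm; NOT adequate

Total weld length L_w = 420 mm. Treat welds as unit-width lines.
Polar moment about centroid: J = 2[d³/12 + d(b/2)²] = 2[210³/12 + 210×85²] = 4578000 mm³.
Direct shear f_v = P/L_w = 78.8×10³ / 420 = 187.6 N/mm (vertical).
Torsion M = P·e = 78.8×10³ × 290 = 22852000 N·mm.
Critical point at (x, y) = (85, 105) from centroid. f_tx = M·y/J = 524.1 N/mm; f_ty = M·x/J = 424.3 N/mm.
Resultant f_max = √[f_tx² + (f_v + f_ty)²] = √[524.1² + (187.6 + 424.3)²] = 805.7 N/mm.
Capacity per unit length: φr_n = 0.75 × 0.6 × 490 × (0.707 × 5) = 779.5 N/mm.
805.7 > 779.5 → NOT adequate.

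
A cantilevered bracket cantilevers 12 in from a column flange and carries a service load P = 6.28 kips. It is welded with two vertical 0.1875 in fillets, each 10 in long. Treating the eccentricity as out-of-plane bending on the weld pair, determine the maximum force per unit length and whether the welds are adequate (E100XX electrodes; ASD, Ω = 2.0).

E100XX → F_EXX = 100 ksi.
L_w = 2 × 10 = 20 in; section modulus (unit throat) S = 2 × L²/6 = 33.33 in².
Direct shear f_v = P/L_w = 6.28/20 = 0.314 kip/in.
Moment M = P × e = 6.28 × 12 = 75.36 kip·in; bending f_b = M/S = 2.261 kip/in.
f_max = √(f_v² + f_b²) = √(0.314² + 2.261²) = 2.283 kip/in.
r_n/Ω = (1/2.0) × 0.6 × 100 × (0.707 × 0.1875) = 3.977 kip/in → adequate.

f_max ≈ 2.28 kip/in; adequate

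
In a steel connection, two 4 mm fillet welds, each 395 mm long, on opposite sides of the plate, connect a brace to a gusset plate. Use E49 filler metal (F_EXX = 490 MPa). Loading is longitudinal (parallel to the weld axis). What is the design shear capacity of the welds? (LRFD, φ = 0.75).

φR_n ≈ 493 kN

Effective throat t_e = 0.707 × 4 = 2.828 mm.
Total length L = 790 mm; A_we = 2.828 × 790 = 2234 mm².
F_nw = 0.6 F_EXX = 0.6 × 490 = 294 MPa.
φR_n = 0.75 × 294 × 2234 × 10⁻³ = 492.6 kN.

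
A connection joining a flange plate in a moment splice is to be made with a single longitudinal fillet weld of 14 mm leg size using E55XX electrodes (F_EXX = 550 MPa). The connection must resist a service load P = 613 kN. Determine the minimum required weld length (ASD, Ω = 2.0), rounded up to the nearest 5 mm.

L = 380 mm

Throat t_e = 0.707 × 14 = 9.898 mm.
r_n/Ω = (0.6 × 550 × 9.898) / 2.0 = 1633 N/mm = 1.633 kN/mm.
L_req = P / (r_n/Ω) = 613 / 1.633 = 375.3 mm total.
Round up → use L = 380 mm.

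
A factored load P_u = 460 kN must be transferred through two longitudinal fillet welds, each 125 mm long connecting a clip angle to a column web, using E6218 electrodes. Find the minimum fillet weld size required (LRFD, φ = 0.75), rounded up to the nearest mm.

w = 10 mm

E62XX → F_EXX = 620 MPa.
Total weld length L = 250 mm.
Required throat t_e = P_u / (φ × 0.6 F_EXX × L) = 460 / (0.75 × 0.6 × 620 × 250 × 10⁻³) = 6.595 mm.
Required leg w = t_e / 0.707 = 9.328 mm → use 10 mm.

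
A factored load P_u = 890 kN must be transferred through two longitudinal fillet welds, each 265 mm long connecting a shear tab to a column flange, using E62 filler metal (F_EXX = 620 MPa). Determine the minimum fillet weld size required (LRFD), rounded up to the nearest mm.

w = 9 mm

Total weld length L = 530 mm.
Required throat t_e = P_u / (φ × 0.6 F_EXX × L) = 890 / (0.75 × 0.6 × 620 × 530 × 10⁻³) = 6.019 mm.
Required leg w = t_e / 0.707 = 8.513 mm → use 9 mm.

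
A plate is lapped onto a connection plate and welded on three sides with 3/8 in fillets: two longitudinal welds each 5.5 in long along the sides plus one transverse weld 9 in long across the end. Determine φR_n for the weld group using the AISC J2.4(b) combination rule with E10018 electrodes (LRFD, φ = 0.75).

φR_n ≈ 273 kips

E100XX → F_EXX = 100 ksi.
t_e = 0.707 × 0.375 = 0.2651 in.
R_nwl = 0.6 × 100 × 0.2651 × 11 = 175 kips (longitudinal, 2 welds).
R_nwt = 0.6 × 100 × 0.2651 × 9 = 143.2 kips (transverse, base value).
(i) R_nwl + R_nwt = 318.2 kips; (ii) 0.85 R_nwl + 1.5 R_nwt = 363.5 kips.
R_n = max = 363.5 kips [governs: (ii)]; φR_n = 272.6 kips.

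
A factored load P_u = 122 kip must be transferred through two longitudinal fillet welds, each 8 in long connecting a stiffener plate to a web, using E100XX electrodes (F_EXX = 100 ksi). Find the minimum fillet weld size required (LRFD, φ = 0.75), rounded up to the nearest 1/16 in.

w = 1/4 in

Total weld length L = 16 in.
Required throat t_e = P_u / (φ × 0.6 F_EXX × L) = 122 / (0.75 × 0.6 × 100 × 16) = 0.1694 in.
Required leg w = t_e / 0.707 = 0.2397 in → use 1/4 in.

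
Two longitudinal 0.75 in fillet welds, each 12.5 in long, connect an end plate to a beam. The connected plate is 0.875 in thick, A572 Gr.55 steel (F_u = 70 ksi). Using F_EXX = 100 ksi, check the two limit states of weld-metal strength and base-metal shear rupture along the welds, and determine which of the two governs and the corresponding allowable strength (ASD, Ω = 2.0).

t_e = 0.707 × 0.75 = 0.5302 in; L = 25 in.
Weld metal: R_n/Ω = (1/2.0) × 0.6 × 100 × 0.5302 × 25 = 397.7 kip.
Base metal (shear rupture): R_n/Ω = (1/2.0) × 0.6 × 70 × 0.875 × 25 = 459.4 kip.
Governing: weld metal.

R_n/Ω ≈ 398 kip (weld metal governs)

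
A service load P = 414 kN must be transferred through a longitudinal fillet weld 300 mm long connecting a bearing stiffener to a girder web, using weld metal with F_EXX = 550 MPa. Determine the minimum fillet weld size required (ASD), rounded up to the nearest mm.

w = 12 mm

Total weld length L = 300 mm.
Required throat t_e = P × Ω / (0.6 F_EXX × L) = 414 × 2.0 / (0.6 × 550 × 300 × 10⁻³) = 8.364 mm.
Required leg w = t_e / 0.707 = 11.83 mm → use 12 mm.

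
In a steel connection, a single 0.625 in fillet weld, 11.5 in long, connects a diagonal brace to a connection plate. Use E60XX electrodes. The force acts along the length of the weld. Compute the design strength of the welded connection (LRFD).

E60XX → F_EXX = 60 ksi.
Effective throat t_e = 0.707 × 0.625 = 0.4419 in.
Total length L = 11.5 in; A_we = 0.4419 × 11.5 = 5.082 in².
F_nw = 0.6 F_EXX = 0.6 × 60 = 36 ksi.
φR_n = 0.75 × 36 × 5.082 = 137.2 kip.

φR_n ≈ 137 kip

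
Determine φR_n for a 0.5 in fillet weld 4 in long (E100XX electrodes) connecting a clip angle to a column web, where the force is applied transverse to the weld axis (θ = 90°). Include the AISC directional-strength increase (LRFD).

φR_n ≈ 95.4 kips

E100XX → F_EXX = 100 ksi.
t_e = 0.707 × 0.5 = 0.3535 in; A_we = 0.3535 × 4 = 1.414 in².
Directional factor: 1.0 + 0.5 sin^1.5(90°) = 1.5.
F_nw = 0.6 × 100 × 1.5 = 90 ksi.
φR_n = 0.75 × 90 × 1.414 = 95.44 kips.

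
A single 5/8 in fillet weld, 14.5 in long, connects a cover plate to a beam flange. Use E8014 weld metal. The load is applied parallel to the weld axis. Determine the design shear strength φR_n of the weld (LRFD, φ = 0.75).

E80XX → F_EXX = 80 ksi.
Effective throat t_e = 0.707 × 0.625 = 0.4419 in.
Total length L = 14.5 in; A_we = 0.4419 × 14.5 = 6.407 in².
F_nw = 0.6 F_EXX = 0.6 × 80 = 48 ksi.
φR_n = 0.75 × 48 × 6.407 = 230.7 kips.

φR_n ≈ 231 kips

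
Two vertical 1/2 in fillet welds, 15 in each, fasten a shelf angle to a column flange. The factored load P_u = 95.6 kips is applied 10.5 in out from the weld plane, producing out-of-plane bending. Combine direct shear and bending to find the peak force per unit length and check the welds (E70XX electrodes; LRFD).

f_max ≈ 13.8 kip/in; NOT adequate

E70XX → F_EXX = 70 ksi.
L_w = 2 × 15 = 30 in; section modulus (unit throat) S = 2 × L²/6 = 75 in².
Direct shear f_v = P/L_w = 95.6/30 = 3.187 kip/in.
Moment M = P × e = 95.6 × 10.5 = 1003.8 kip·in; bending f_b = M/S = 13.38 kip/in.
f_max = √(f_v² + f_b²) = √(3.187² + 13.38²) = 13.76 kip/in.
φr_n = 0.75 × 0.6 × 70 × (0.707 × 0.5) = 11.14 kip/in → NOT adequate.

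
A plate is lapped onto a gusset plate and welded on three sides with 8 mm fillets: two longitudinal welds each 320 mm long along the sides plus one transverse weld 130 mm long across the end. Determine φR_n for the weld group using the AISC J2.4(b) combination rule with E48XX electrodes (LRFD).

φR_n ≈ 941 kN

E48XX → F_EXX = 480 MPa.
t_e = 0.707 × 8 = 5.656 mm.
R_nwl = 0.6 × 480 × 5.656 × 640 × 10⁻³ = 1043 kN (longitudinal, 2 welds).
R_nwt = 0.6 × 480 × 5.656 × 130 × 10⁻³ = 211.8 kN (transverse, base value).
(i) R_nwl + R_nwt = 1254 kN; (ii) 0.85 R_nwl + 1.5 R_nwt = 1204 kN.
R_n = max = 1254 kN [governs: (i)]; φR_n = 940.7 kN.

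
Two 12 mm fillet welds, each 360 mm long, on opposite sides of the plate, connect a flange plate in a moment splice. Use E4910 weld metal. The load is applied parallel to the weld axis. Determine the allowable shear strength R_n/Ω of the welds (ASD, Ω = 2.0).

R_n/Ω ≈ 898 kN

E49XX → F_EXX = 490 MPa.
Effective throat t_e = 0.707 × 12 = 8.484 mm.
Total length L = 720 mm; A_we = 8.484 × 720 = 6108 mm².
F_nw = 0.6 F_EXX = 0.6 × 490 = 294 MPa.
R_n = 294 × 6108 × 10⁻³ = 1796 kN; R_n/Ω = 1796/2.0 = 897.9 kN.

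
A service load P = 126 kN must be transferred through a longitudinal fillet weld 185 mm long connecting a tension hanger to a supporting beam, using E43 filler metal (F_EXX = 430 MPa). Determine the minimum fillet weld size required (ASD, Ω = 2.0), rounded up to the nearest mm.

Total weld length L = 185 mm.
Required throat t_e = P × Ω / (0.6 F_EXX × L) = 126 × 2.0 / (0.6 × 430 × 185 × 10⁻³) = 5.28 mm.
Required leg w = t_e / 0.707 = 7.468 mm → use 8 mm.

w = 8 mm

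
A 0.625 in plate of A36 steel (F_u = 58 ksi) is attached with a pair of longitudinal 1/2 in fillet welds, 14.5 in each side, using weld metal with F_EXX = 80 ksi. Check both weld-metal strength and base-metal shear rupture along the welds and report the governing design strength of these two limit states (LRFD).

t_e = 0.707 × 0.5 = 0.3535 in; L = 29 in.
Weld metal: φR_n = 0.75 × 0.6 × 80 × 0.3535 × 29 = 369.1 kips.
Base metal (shear rupture): φR_n = 0.75 × 0.6 × 58 × 0.625 × 29 = 473.1 kips.
Governing: weld metal.

φR_n ≈ 369 kips (weld metal governs)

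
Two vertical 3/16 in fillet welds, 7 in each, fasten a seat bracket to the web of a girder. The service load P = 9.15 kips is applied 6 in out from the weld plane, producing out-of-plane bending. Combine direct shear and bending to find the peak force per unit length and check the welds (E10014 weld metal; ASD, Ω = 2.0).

E100XX → F_EXX = 100 ksi.
L_w = 2 × 7 = 14 in; section modulus (unit throat) S = 2 × L²/6 = 16.33 in².
Direct shear f_v = P/L_w = 9.15/14 = 0.6536 kip/in.
Moment M = P × e = 9.15 × 6 = 54.9 kip·in; bending f_b = M/S = 3.361 kip/in.
f_max = √(f_v² + f_b²) = √(0.6536² + 3.361²) = 3.424 kip/in.
r_n/Ω = (1/2.0) × 0.6 × 100 × (0.707 × 0.1875) = 3.977 kip/in → adequate.

f_max ≈ 3.42 kip/in; adequate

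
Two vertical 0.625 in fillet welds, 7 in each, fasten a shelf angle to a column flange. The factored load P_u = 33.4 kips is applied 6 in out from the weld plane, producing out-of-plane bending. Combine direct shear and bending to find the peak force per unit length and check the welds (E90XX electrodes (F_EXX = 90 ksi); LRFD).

f_max ≈ 12.5 kip/in; adequate

L_w = 2 × 7 = 14 in; section modulus (unit throat) S = 2 × L²/6 = 16.33 in².
Direct shear f_v = P/L_w = 33.4/14 = 2.386 kip/in.
Moment M = P × e = 33.4 × 6 = 200.4 kip·in; bending f_b = M/S = 12.27 kip/in.
f_max = √(f_v² + f_b²) = √(2.386² + 12.27²) = 12.5 kip/in.
φr_n = 0.75 × 0.6 × 90 × (0.707 × 0.625) = 17.9 kip/in → adequate.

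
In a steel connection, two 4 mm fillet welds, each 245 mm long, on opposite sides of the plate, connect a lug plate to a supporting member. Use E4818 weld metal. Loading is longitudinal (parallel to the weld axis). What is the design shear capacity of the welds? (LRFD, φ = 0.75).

E48XX → F_EXX = 480 MPa.
Effective throat t_e = 0.707 × 4 = 2.828 mm.
Total length L = 490 mm; A_we = 2.828 × 490 = 1386 mm².
F_nw = 0.6 F_EXX = 0.6 × 480 = 288 MPa.
φR_n = 0.75 × 288 × 1386 × 10⁻³ = 299.3 kN.

φR_n ≈ 299 kN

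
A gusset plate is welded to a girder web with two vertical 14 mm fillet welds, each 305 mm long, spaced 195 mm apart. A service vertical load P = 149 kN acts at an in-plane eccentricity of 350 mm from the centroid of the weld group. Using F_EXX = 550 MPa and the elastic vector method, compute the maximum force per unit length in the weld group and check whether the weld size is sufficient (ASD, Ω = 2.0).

Total weld length L_w = 610 mm. Treat welds as unit-width lines.
Polar moment about centroid: J = 2[d³/12 + d(b/2)²] = 2[305³/12 + 305×97.5²] = 10530000 mm³.
Direct shear f_v = P/L_w = 149×10³ / 610 = 244.3 N/mm (vertical).
Torsion M = P·e = 149×10³ × 350 = 52150000 N·mm.
Critical point at (x, y) = (97.5, 152.5) from centroid. f_tx = M·y/J = 755.4 N/mm; f_ty = M·x/J = 483 N/mm.
Resultant f_max = √[f_tx² + (f_v + f_ty)²] = √[755.4² + (244.3 + 483)²] = 1049 N/mm.
Capacity per unit length: r_n/Ω = (1/2.0) × 0.6 × 550 × (0.707 × 14) = 1633 N/mm.
1049 ≤ 1633 → adequate.

f_max ≈ 1050 N/mm; adequate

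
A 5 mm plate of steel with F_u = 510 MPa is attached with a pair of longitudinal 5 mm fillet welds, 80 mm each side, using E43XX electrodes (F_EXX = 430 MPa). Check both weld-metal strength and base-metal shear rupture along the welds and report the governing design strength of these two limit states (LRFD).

φR_n ≈ 109 kN (weld metal governs)

t_e = 0.707 × 5 = 3.535 mm; L = 160 mm.
Weld metal: φR_n = 0.75 × 0.6 × 430 × 3.535 × 160 × 10⁻³ = 109.4 kN.
Base metal (shear rupture): φR_n = 0.75 × 0.6 × 510 × 5 × 160 × 10⁻³ = 183.6 kN.
Governing: weld metal.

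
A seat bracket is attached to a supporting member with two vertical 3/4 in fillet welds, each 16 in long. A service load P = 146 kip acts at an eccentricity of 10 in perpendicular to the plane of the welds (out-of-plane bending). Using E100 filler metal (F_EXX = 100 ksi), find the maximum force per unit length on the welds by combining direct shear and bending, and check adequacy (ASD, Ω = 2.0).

L_w = 2 × 16 = 32 in; section modulus (unit throat) S = 2 × L²/6 = 85.33 in².
Direct shear f_v = P/L_w = 146/32 = 4.562 kip/in.
Moment M = P × e = 146 × 10 = 1460 kip·in; bending f_b = M/S = 17.11 kip/in.
f_max = √(f_v² + f_b²) = √(4.562² + 17.11²) = 17.71 kip/in.
r_n/Ω = (1/2.0) × 0.6 × 100 × (0.707 × 0.75) = 15.91 kip/in → NOT adequate.

f_max ≈ 17.7 kip/in; NOT adequate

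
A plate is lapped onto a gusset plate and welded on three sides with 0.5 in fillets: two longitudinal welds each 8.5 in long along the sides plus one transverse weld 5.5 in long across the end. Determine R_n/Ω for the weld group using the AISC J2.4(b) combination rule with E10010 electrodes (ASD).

E100XX → F_EXX = 100 ksi.
t_e = 0.707 × 0.5 = 0.3535 in.
R_nwl = 0.6 × 100 × 0.3535 × 17 = 360.6 kip (longitudinal, 2 welds).
R_nwt = 0.6 × 100 × 0.3535 × 5.5 = 116.7 kip (transverse, base value).
(i) R_nwl + R_nwt = 477.2 kip; (ii) 0.85 R_nwl + 1.5 R_nwt = 481.5 kip.
R_n = max = 481.5 kip [governs: (ii)]; R_n/Ω = 240.7 kip.

R_n/Ω ≈ 241 kip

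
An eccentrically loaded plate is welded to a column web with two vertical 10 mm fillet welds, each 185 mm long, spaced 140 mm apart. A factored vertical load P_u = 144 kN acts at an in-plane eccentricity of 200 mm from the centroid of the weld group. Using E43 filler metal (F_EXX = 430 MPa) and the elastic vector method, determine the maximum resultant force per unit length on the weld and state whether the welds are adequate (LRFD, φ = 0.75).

Total weld length L_w = 370 mm. Treat welds as unit-width lines.
Polar moment about centroid: J = 2[d³/12 + d(b/2)²] = 2[185³/12 + 185×70²] = 2868000 mm³.
Direct shear f_v = P/L_w = 144×10³ / 370 = 389.2 N/mm (vertical).
Torsion M = P·e = 144×10³ × 200 = 28800000 N·mm.
Critical point at (x, y) = (70, 92.5) from centroid. f_tx = M·y/J = 928.8 N/mm; f_ty = M·x/J = 702.9 N/mm.
Resultant f_max = √[f_tx² + (f_v + f_ty)²] = √[928.8² + (389.2 + 702.9)²] = 1434 N/mm.
Capacity per unit length: φr_n = 0.75 × 0.6 × 430 × (0.707 × 10) = 1368 N/mm.
1434 > 1368 → NOT adequate.

f_max ≈ 1430 N/mm; NOT adequate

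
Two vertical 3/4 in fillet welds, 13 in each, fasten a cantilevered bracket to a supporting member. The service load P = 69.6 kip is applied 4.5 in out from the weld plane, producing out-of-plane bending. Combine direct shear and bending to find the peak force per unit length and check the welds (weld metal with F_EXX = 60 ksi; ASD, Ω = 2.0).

L_w = 2 × 13 = 26 in; section modulus (unit throat) S = 2 × L²/6 = 56.33 in².
Direct shear f_v = P/L_w = 69.6/26 = 2.677 kip/in.
Moment M = P × e = 69.6 × 4.5 = 313.2 kip·in; bending f_b = M/S = 5.56 kip/in.
f_max = √(f_v² + f_b²) = √(2.677² + 5.56²) = 6.171 kip/in.
r_n/Ω = (1/2.0) × 0.6 × 60 × (0.707 × 0.75) = 9.544 kip/in → adequate.

f_max ≈ 6.17 kip/in; adequate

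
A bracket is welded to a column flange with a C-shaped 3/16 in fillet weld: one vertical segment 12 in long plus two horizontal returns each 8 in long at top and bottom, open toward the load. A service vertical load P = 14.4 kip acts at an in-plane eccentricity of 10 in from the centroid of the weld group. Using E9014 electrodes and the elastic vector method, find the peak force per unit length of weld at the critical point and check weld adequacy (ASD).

E90XX → F_EXX = 90 ksi.
Total weld length L_w = 28 in. Treat welds as unit-width lines.
Centroid: x̄ = 2×8×4 / 28 = 2.286 in from the vertical weld.
Polar moment about centroid: J = I_x + I_y = [12³/12 + 2×8×6²] + [12×2.286² + 2(8³/12 + 8×1.714²)] = 915 in³.
Direct shear f_v = P/L_w = 14.4 / 28 = 0.5143 kip/in (vertical).
Torsion M = P·e = 14.4 × 10 = 144 kip·in.
Critical point at (x, y) = (5.714, 6) from centroid. f_tx = M·y/J = 0.9442 kip/in; f_ty = M·x/J = 0.8993 kip/in.
Resultant f_max = √[f_tx² + (f_v + f_ty)²] = √[0.9442² + (0.5143 + 0.8993)²] = 1.7 kip/in.
Capacity per unit length: r_n/Ω = (1/2.0) × 0.6 × 90 × (0.707 × 0.1875) = 3.579 kip/in.
1.7 ≤ 3.579 → adequate.

f_max ≈ 1.7 kip/in; adequate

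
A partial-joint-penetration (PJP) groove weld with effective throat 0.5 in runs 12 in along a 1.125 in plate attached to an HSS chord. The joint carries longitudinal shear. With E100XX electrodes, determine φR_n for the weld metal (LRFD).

φR_n ≈ 270 kips

E100XX → F_EXX = 100 ksi.
Effective throat (given) t_e = 0.5 in.
A_we = 0.5 × 12 = 6 in².
F_nw = 0.6 F_EXX = 60 ksi.
φR_n = 0.75 × 60 × 6 = 270 kips.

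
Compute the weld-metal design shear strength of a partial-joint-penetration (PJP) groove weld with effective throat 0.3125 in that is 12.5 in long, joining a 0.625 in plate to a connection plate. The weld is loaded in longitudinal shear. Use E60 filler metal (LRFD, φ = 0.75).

E60XX → F_EXX = 60 ksi.
Effective throat (given) t_e = 0.3125 in.
A_we = 0.3125 × 12.5 = 3.906 in².
F_nw = 0.6 F_EXX = 36 ksi.
φR_n = 0.75 × 36 × 3.906 = 105.5 kips.

φR_n ≈ 105 kips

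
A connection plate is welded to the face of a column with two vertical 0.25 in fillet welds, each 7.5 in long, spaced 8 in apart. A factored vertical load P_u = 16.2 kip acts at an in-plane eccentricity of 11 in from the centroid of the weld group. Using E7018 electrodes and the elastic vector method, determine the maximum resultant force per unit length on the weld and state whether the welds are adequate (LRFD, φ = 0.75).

E70XX → F_EXX = 70 ksi.
Total weld length L_w = 15 in. Treat welds as unit-width lines.
Polar moment about centroid: J = 2[d³/12 + d(b/2)²] = 2[7.5³/12 + 7.5×4²] = 310.3 in³.
Direct shear f_v = P/L_w = 16.2 / 15 = 1.08 kip/in (vertical).
Torsion M = P·e = 16.2 × 11 = 178.2 kip·in.
Critical point at (x, y) = (4, 3.75) from centroid. f_tx = M·y/J = 2.153 kip/in; f_ty = M·x/J = 2.297 kip/in.
Resultant f_max = √[f_tx² + (f_v + f_ty)²] = √[2.153² + (1.08 + 2.297)²] = 4.005 kip/in.
Capacity per unit length: φr_n = 0.75 × 0.6 × 70 × (0.707 × 0.25) = 5.568 kip/in.
4.005 ≤ 5.568 → adequate.

f_max ≈ 4.01 kip/in; adequate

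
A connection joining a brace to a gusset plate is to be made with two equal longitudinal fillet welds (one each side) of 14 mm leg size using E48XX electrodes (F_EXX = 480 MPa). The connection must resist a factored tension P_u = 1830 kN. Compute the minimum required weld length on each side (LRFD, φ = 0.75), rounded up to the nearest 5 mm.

Throat t_e = 0.707 × 14 = 9.898 mm.
φr_n = 0.75 × 0.6 × 480 × 9.898 × 10⁻³ = 2.138 kN/mm.
L_req = P_u / φr_n = 1830 / 2.138 = 856 mm total.
Per side: 856 / 2 = 428 mm.
Round up → use L = 430 mm on each side.

L = 430 mm on each side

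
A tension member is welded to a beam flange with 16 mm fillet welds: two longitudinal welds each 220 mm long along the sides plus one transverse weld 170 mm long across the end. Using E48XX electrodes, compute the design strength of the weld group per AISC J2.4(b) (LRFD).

φR_n ≈ 1540 kN

E48XX → F_EXX = 480 MPa.
t_e = 0.707 × 16 = 11.31 mm.
R_nwl = 0.6 × 480 × 11.31 × 440 × 10⁻³ = 1433 kN (longitudinal, 2 welds).
R_nwt = 0.6 × 480 × 11.31 × 170 × 10⁻³ = 553.8 kN (transverse, base value).
(i) R_nwl + R_nwt = 1987 kN; (ii) 0.85 R_nwl + 1.5 R_nwt = 2049 kN.
R_n = max = 2049 kN [governs: (ii)]; φR_n = 1537 kN.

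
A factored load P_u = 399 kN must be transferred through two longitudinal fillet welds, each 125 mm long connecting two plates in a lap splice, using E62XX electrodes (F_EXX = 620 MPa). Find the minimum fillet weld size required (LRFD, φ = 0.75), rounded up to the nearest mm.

Total weld length L = 250 mm.
Required throat t_e = P_u / (φ × 0.6 F_EXX × L) = 399 / (0.75 × 0.6 × 620 × 250 × 10⁻³) = 5.72 mm.
Required leg w = t_e / 0.707 = 8.091 mm → use 9 mm.

w = 9 mm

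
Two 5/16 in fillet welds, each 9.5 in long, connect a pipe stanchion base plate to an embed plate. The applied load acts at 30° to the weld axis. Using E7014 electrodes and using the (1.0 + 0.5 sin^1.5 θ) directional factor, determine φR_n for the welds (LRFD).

E70XX → F_EXX = 70 ksi.
t_e = 0.707 × 0.3125 = 0.2209 in; A_we = 0.2209 × 19 = 4.198 in².
Directional factor: 1.0 + 0.5 sin^1.5(30°) = 1.177.
F_nw = 0.6 × 70 × 1.177 = 49.42 ksi.
φR_n = 0.75 × 49.42 × 4.198 = 155.6 kips.

φR_n ≈ 156 kips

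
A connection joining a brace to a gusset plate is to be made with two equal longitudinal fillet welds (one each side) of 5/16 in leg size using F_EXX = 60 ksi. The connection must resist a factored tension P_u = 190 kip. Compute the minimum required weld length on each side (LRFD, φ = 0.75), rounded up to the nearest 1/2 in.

Throat t_e = 0.707 × 0.3125 = 0.2209 in.
φr_n = 0.75 × 0.6 × 60 × 0.2209 = 5.965 kip/in.
L_req = P_u / φr_n = 190 / 5.965 = 31.85 in total.
Per side: 31.85 / 2 = 15.93 in.
Round up → use L = 16 in on each side.

L = 16 in on each side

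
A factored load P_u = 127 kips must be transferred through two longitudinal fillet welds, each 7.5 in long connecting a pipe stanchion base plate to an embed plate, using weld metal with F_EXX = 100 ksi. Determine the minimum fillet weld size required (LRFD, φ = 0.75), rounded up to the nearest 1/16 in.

Total weld length L = 15 in.
Required throat t_e = P_u / (φ × 0.6 F_EXX × L) = 127 / (0.75 × 0.6 × 100 × 15) = 0.1881 in.
Required leg w = t_e / 0.707 = 0.2661 in → use 5/16 in.

w = 5/16 in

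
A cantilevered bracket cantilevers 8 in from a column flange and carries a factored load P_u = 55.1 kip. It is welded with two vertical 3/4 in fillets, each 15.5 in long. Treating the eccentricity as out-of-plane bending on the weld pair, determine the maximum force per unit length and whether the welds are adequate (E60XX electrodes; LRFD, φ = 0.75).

E60XX → F_EXX = 60 ksi.
L_w = 2 × 15.5 = 31 in; section modulus (unit throat) S = 2 × L²/6 = 80.08 in².
Direct shear f_v = P/L_w = 55.1/31 = 1.777 kip/in.
Moment M = P × e = 55.1 × 8 = 440.8 kip·in; bending f_b = M/S = 5.504 kip/in.
f_max = √(f_v² + f_b²) = √(1.777² + 5.504²) = 5.784 kip/in.
φr_n = 0.75 × 0.6 × 60 × (0.707 × 0.75) = 14.32 kip/in → adequate.

f_max ≈ 5.78 kip/in; adequate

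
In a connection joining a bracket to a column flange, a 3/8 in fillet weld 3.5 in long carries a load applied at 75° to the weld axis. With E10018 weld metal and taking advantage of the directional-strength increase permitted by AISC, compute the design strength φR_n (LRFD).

φR_n ≈ 61.6 kips

E100XX → F_EXX = 100 ksi.
t_e = 0.707 × 0.375 = 0.2651 in; A_we = 0.2651 × 3.5 = 0.9279 in².
Directional factor: 1.0 + 0.5 sin^1.5(75°) = 1.475.
F_nw = 0.6 × 100 × 1.475 = 88.48 ksi.
φR_n = 0.75 × 88.48 × 0.9279 = 61.58 kips.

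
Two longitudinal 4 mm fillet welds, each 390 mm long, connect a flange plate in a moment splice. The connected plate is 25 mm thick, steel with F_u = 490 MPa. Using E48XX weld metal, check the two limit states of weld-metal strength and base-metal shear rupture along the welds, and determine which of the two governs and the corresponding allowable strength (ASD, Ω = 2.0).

R_n/Ω ≈ 318 kN (weld metal governs)

E48XX → F_EXX = 480 MPa.
t_e = 0.707 × 4 = 2.828 mm; L = 780 mm.
Weld metal: R_n/Ω = (1/2.0) × 0.6 × 480 × 2.828 × 780 × 10⁻³ = 317.6 kN.
Base metal (shear rupture): R_n/Ω = (1/2.0) × 0.6 × 490 × 25 × 780 × 10⁻³ = 2866 kN.
Governing: weld metal.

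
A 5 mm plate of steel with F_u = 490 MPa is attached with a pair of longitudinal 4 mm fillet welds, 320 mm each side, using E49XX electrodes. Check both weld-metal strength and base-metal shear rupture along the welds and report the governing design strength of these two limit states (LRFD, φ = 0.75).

E49XX → F_EXX = 490 MPa.
t_e = 0.707 × 4 = 2.828 mm; L = 640 mm.
Weld metal: φR_n = 0.75 × 0.6 × 490 × 2.828 × 640 × 10⁻³ = 399.1 kN.
Base metal (shear rupture): φR_n = 0.75 × 0.6 × 490 × 5 × 640 × 10⁻³ = 705.6 kN.
Governing: weld metal.

φR_n ≈ 399 kN (weld metal governs)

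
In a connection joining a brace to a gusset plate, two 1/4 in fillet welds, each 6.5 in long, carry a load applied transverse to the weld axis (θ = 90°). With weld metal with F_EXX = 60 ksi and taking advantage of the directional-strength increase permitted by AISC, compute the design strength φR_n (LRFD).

t_e = 0.707 × 0.25 = 0.1767 in; A_we = 0.1767 × 13 = 2.298 in².
Directional factor: 1.0 + 0.5 sin^1.5(90°) = 1.5.
F_nw = 0.6 × 60 × 1.5 = 54 ksi.
φR_n = 0.75 × 54 × 2.298 = 93.06 kips.

φR_n ≈ 93.1 kips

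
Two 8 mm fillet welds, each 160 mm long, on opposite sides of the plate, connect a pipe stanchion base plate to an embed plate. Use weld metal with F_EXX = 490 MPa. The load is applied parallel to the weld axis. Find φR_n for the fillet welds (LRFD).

φR_n ≈ 399 kN

Effective throat t_e = 0.707 × 8 = 5.656 mm.
Total length L = 320 mm; A_we = 5.656 × 320 = 1810 mm².
F_nw = 0.6 F_EXX = 0.6 × 490 = 294 MPa.
φR_n = 0.75 × 294 × 1810 × 10⁻³ = 399.1 kN.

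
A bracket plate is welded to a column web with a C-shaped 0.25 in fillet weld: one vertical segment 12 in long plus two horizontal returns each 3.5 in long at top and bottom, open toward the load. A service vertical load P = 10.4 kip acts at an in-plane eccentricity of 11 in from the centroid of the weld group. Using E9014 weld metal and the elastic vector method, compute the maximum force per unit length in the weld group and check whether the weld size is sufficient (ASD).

E90XX → F_EXX = 90 ksi.
Total weld length L_w = 19 in. Treat welds as unit-width lines.
Centroid: x̄ = 2×3.5×1.75 / 19 = 0.6447 in from the vertical weld.
Polar moment about centroid: J = I_x + I_y = [12³/12 + 2×3.5×6²] + [12×0.6447² + 2(3.5³/12 + 3.5×1.105²)] = 416.7 in³.
Direct shear f_v = P/L_w = 10.4 / 19 = 0.5474 kip/in (vertical).
Torsion M = P·e = 10.4 × 11 = 114.4 kip·in.
Critical point at (x, y) = (2.855, 6) from centroid. f_tx = M·y/J = 1.647 kip/in; f_ty = M·x/J = 0.7839 kip/in.
Resultant f_max = √[f_tx² + (f_v + f_ty)²] = √[1.647² + (0.5474 + 0.7839)²] = 2.118 kip/in.
Capacity per unit length: r_n/Ω = (1/2.0) × 0.6 × 90 × (0.707 × 0.25) = 4.772 kip/in.
2.118 ≤ 4.772 → adequate.

f_max ≈ 2.12 kip/in; adequate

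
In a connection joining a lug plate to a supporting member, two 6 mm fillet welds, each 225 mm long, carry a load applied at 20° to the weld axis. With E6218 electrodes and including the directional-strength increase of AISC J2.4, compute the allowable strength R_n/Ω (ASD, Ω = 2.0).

E62XX → F_EXX = 620 MPa.
t_e = 0.707 × 6 = 4.242 mm; A_we = 4.242 × 450 = 1909 mm².
Directional factor: 1.0 + 0.5 sin^1.5(20°) = 1.1.
F_nw = 0.6 × 620 × 1.1 = 409.2 MPa.
R_n/Ω = (409.2 × 1909) / 2.0 × 10⁻³ = 390.6 kN.

R_n/Ω ≈ 391 kN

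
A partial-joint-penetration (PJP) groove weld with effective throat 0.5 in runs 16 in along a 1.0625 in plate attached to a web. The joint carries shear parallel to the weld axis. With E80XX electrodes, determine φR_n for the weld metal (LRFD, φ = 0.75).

E80XX → F_EXX = 80 ksi.
Effective throat (given) t_e = 0.5 in.
A_we = 0.5 × 16 = 8 in².
F_nw = 0.6 F_EXX = 48 ksi.
φR_n = 0.75 × 48 × 8 = 288 kips.

φR_n ≈ 288 kips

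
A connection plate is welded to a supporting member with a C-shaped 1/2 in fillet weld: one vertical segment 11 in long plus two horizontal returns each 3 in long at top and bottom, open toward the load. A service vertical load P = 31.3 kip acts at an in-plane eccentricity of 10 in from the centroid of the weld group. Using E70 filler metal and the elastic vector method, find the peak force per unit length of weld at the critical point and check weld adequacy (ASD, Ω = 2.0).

E70XX → F_EXX = 70 ksi.
Total weld length L_w = 17 in. Treat welds as unit-width lines.
Centroid: x̄ = 2×3×1.5 / 17 = 0.5294 in from the vertical weld.
Polar moment about centroid: J = I_x + I_y = [11³/12 + 2×3×5.5²] + [11×0.5294² + 2(3³/12 + 3×0.9706²)] = 305.7 in³.
Direct shear f_v = P/L_w = 31.3 / 17 = 1.841 kip/in (vertical).
Torsion M = P·e = 31.3 × 10 = 313 kip·in.
Critical point at (x, y) = (2.471, 5.5) from centroid. f_tx = M·y/J = 5.632 kip/in; f_ty = M·x/J = 2.53 kip/in.
Resultant f_max = √[f_tx² + (f_v + f_ty)²] = √[5.632² + (1.841 + 2.53)²] = 7.129 kip/in.
Capacity per unit length: r_n/Ω = (1/2.0) × 0.6 × 70 × (0.707 × 0.5) = 7.423 kip/in.
7.129 ≤ 7.423 → adequate.

f_max ≈ 7.13 kip/in; adequate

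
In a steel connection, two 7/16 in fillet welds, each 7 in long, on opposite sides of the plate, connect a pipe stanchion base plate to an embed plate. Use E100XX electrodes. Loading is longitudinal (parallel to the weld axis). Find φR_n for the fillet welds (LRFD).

E100XX → F_EXX = 100 ksi.
Effective throat t_e = 0.707 × 0.4375 = 0.3093 in.
Total length L = 14 in; A_we = 0.3093 × 14 = 4.33 in².
F_nw = 0.6 F_EXX = 0.6 × 100 = 60 ksi.
φR_n = 0.75 × 60 × 4.33 = 194.9 kip.

φR_n ≈ 195 kip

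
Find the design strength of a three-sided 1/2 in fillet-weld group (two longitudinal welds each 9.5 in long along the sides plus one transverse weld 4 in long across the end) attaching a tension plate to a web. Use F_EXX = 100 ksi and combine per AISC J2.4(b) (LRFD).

φR_n ≈ 366 kip

t_e = 0.707 × 0.5 = 0.3535 in.
R_nwl = 0.6 × 100 × 0.3535 × 19 = 403 kip (longitudinal, 2 welds).
R_nwt = 0.6 × 100 × 0.3535 × 4 = 84.84 kip (transverse, base value).
(i) R_nwl + R_nwt = 487.8 kip; (ii) 0.85 R_nwl + 1.5 R_nwt = 469.8 kip.
R_n = max = 487.8 kip [governs: (i)]; φR_n = 365.9 kip.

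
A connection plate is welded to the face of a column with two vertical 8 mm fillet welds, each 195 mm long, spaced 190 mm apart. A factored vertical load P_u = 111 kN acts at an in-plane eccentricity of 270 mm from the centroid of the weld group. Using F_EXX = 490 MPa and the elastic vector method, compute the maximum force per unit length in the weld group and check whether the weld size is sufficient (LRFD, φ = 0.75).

f_max ≈ 1080 N/mm; adequate

Total weld length L_w = 390 mm. Treat welds as unit-width lines.
Polar moment about centroid: J = 2[d³/12 + d(b/2)²] = 2[195³/12 + 195×95²] = 4756000 mm³.
Direct shear f_v = P/L_w = 111×10³ / 390 = 284.6 N/mm (vertical).
Torsion M = P·e = 111×10³ × 270 = 29970000 N·mm.
Critical point at (x, y) = (95, 97.5) from centroid. f_tx = M·y/J = 614.5 N/mm; f_ty = M·x/J = 598.7 N/mm.
Resultant f_max = √[f_tx² + (f_v + f_ty)²] = √[614.5² + (284.6 + 598.7)²] = 1076 N/mm.
Capacity per unit length: φr_n = 0.75 × 0.6 × 490 × (0.707 × 8) = 1247 N/mm.
1076 ≤ 1247 → adequate.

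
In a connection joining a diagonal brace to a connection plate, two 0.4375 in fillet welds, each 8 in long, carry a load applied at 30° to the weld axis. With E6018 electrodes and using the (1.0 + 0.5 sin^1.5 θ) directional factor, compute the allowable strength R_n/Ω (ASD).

E60XX → F_EXX = 60 ksi.
t_e = 0.707 × 0.4375 = 0.3093 in; A_we = 0.3093 × 16 = 4.949 in².
Directional factor: 1.0 + 0.5 sin^1.5(30°) = 1.177.
F_nw = 0.6 × 60 × 1.177 = 42.36 ksi.
R_n/Ω = (42.36 × 4.949) / 2.0 = 104.8 kips.

R_n/Ω ≈ 105 kips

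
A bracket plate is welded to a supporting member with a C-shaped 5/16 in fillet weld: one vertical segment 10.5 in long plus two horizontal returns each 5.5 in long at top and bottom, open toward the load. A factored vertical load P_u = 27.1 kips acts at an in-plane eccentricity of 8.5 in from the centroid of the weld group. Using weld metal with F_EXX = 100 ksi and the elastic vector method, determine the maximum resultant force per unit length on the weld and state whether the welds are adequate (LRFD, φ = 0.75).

f_max ≈ 4.17 kip/in; adequate

Total weld length L_w = 21.5 in. Treat welds as unit-width lines.
Centroid: x̄ = 2×5.5×2.75 / 21.5 = 1.407 in from the vertical weld.
Polar moment about centroid: J = I_x + I_y = [10.5³/12 + 2×5.5×5.25²] + [10.5×1.407² + 2(5.5³/12 + 5.5×1.343²)] = 468 in³.
Direct shear f_v = P/L_w = 27.1 / 21.5 = 1.26 kip/in (vertical).
Torsion M = P·e = 27.1 × 8.5 = 230.35 kip·in.
Critical point at (x, y) = (4.093, 5.25) from centroid. f_tx = M·y/J = 2.584 kip/in; f_ty = M·x/J = 2.015 kip/in.
Resultant f_max = √[f_tx² + (f_v + f_ty)²] = √[2.584² + (1.26 + 2.015)²] = 4.172 kip/in.
Capacity per unit length: φr_n = 0.75 × 0.6 × 100 × (0.707 × 0.3125) = 9.942 kip/in.
4.172 ≤ 9.942 → adequate.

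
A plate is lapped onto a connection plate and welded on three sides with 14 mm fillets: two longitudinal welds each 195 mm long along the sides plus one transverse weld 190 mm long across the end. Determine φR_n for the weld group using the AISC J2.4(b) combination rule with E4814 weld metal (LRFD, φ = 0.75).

E48XX → F_EXX = 480 MPa.
t_e = 0.707 × 14 = 9.898 mm.
R_nwl = 0.6 × 480 × 9.898 × 390 × 10⁻³ = 1112 kN (longitudinal, 2 welds).
R_nwt = 0.6 × 480 × 9.898 × 190 × 10⁻³ = 541.6 kN (transverse, base value).
(i) R_nwl + R_nwt = 1653 kN; (ii) 0.85 R_nwl + 1.5 R_nwt = 1757 kN.
R_n = max = 1757 kN [governs: (ii)]; φR_n = 1318 kN.

φR_n ≈ 1320 kN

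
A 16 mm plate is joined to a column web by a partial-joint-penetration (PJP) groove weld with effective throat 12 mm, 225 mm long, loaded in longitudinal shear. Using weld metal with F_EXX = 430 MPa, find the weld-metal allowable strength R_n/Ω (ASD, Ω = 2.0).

R_n/Ω ≈ 348 kN

Effective throat (given) t_e = 12 mm.
A_we = 12 × 225 = 2700 mm².
F_nw = 0.6 F_EXX = 258 MPa.
R_n/Ω = (258 × 2700) / 2.0 × 10⁻³ = 348.3 kN.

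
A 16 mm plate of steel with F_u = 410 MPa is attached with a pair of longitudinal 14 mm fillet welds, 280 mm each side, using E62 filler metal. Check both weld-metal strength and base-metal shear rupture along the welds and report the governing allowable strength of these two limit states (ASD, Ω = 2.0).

R_n/Ω ≈ 1030 kN (weld metal governs)

E62XX → F_EXX = 620 MPa.
t_e = 0.707 × 14 = 9.898 mm; L = 560 mm.
Weld metal: R_n/Ω = (1/2.0) × 0.6 × 620 × 9.898 × 560 × 10⁻³ = 1031 kN.
Base metal (shear rupture): R_n/Ω = (1/2.0) × 0.6 × 410 × 16 × 560 × 10⁻³ = 1102 kN.
Governing: weld metal.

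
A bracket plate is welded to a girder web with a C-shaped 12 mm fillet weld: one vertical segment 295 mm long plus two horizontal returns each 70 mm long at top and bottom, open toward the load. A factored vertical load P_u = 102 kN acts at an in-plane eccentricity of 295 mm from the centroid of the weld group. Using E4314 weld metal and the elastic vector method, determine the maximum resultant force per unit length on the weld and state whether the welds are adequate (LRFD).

f_max ≈ 1000 N/mm; adequate

E43XX → F_EXX = 430 MPa.
Total weld length L_w = 435 mm. Treat welds as unit-width lines.
Centroid: x̄ = 2×70×35 / 435 = 11.26 mm from the vertical weld.
Polar moment about centroid: J = I_x + I_y = [295³/12 + 2×70×147.5²] + [295×11.26² + 2(70³/12 + 70×23.74²)] = 5359000 mm³.
Direct shear f_v = P/L_w = 102×10³ / 435 = 234.5 N/mm (vertical).
Torsion M = P·e = 102×10³ × 295 = 30090000 N·mm.
Critical point at (x, y) = (58.74, 147.5) from centroid. f_tx = M·y/J = 828.2 N/mm; f_ty = M·x/J = 329.8 N/mm.
Resultant f_max = √[f_tx² + (f_v + f_ty)²] = √[828.2² + (234.5 + 329.8)²] = 1002 N/mm.
Capacity per unit length: φr_n = 0.75 × 0.6 × 430 × (0.707 × 12) = 1642 N/mm.
1002 ≤ 1642 → adequate.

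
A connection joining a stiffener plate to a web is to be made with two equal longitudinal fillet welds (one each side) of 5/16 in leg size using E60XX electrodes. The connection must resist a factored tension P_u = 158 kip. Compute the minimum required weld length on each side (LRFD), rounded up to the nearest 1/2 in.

E60XX → F_EXX = 60 ksi.
Throat t_e = 0.707 × 0.3125 = 0.2209 in.
φr_n = 0.75 × 0.6 × 60 × 0.2209 = 5.965 kip/in.
L_req = P_u / φr_n = 158 / 5.965 = 26.49 in total.
Per side: 26.49 / 2 = 13.24 in.
Round up → use L = 13.5 in on each side.

L = 13.5 in on each side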